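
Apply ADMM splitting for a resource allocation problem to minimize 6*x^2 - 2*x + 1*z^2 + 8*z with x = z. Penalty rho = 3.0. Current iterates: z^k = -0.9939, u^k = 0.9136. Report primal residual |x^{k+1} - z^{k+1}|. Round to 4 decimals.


ADMM iteration with rho = 3.0, z^k = -0.9939, u^k = 0.9136
Step 1: x-update.
Minimize 6*x^2 - 2*x + (3.0/2)*(x + 0.9939 + 0.9136)^2
FOC: (2*6 + 3.0)*x = 2 + 3.0*(-0.9939 - 0.9136)
x^{k+1} = -0.2482
Step 2: z-update.
Minimize 1*z^2 + 8*z + (3.0/2)*(-0.2482 - z + 0.9136)^2
FOC: (2*1 + 3.0)*z = -8 + 3.0*(-0.2482 + 0.9136)
z^{k+1} = -1.2007
Step 3: u-update.
u^{k+1} = 0.9136 - 0.2482 + 1.2007 = 1.8662
Step 4: Primal residual = |-0.2482 + 1.2007| = 0.9526


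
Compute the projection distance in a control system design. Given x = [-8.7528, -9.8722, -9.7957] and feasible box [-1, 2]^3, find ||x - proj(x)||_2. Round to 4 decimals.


Project each component onto [-1, 2].
clip(-8.7528) = -1.0, clip(-9.8722) = -1.0, clip(-9.7957) = -1.0
Projection = [-1.0, -1.0, -1.0]
Squared diffs: [60.1059, 78.7159, 77.3643]
Distance = sqrt(216.1861) = 14.7033


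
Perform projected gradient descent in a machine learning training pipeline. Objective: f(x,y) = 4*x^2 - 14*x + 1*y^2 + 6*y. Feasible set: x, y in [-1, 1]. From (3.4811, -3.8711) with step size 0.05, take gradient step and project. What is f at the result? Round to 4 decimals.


Step 1: Compute gradient at (3.4811, -3.8711).
grad_x = 2*4*3.4811 - 14 = 13.8488
grad_y = 2*1*-3.8711 + 6 = -1.7422
Step 2: Gradient step.
x_raw = 3.4811 - 0.05*13.8488 = 2.7887
y_raw = -3.8711 - 0.05*-1.7422 = -3.784
Step 3: Project onto [-1, 1].
x_proj = clip(2.7887) = 1.0
y_proj = clip(-3.784) = -1.0
Step 4: Evaluate f.
f(1.0, -1.0) = -15.0


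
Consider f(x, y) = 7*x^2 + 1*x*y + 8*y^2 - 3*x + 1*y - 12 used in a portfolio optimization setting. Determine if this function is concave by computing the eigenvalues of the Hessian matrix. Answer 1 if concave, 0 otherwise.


The Hessian of f(x,y) = 7*x^2 + 1*x*y + 8*y^2 - 3*x + 1*y - 12 is:
H = [[14, 1], [1, 16]]
Trace = 14 + 16 = 30
Determinant = 14*16 - (1)^2 = 223
Discriminant = (30)^2 - 4*223 = 8.0
Eigenvalues: lambda_1 = 13.5858, lambda_2 = 16.4142
The function is not concave.

0


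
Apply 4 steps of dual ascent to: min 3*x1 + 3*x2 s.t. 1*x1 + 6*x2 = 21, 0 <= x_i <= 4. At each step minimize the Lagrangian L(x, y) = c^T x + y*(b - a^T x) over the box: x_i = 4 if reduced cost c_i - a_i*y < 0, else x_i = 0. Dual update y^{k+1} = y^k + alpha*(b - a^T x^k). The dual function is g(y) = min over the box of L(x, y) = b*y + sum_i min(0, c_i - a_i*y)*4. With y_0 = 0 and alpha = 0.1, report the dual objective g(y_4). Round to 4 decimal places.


Dual ascent for LP: min 3*x1 + 3*x2, 1*x1 + 6*x2 = 21, 0 <= x_i <= 4
Step 1: y^k = 0.0, reduced costs: (3.0, 3.0)
  x^k = (0.0, 0.0), subgradient = b - a^T x = 21.0
  y^{k+1} = 0.0 + 0.1*21.0 = 2.1
Step 2: y^k = 2.1, reduced costs: (0.9, -9.6)
  x^k = (0.0, 4.0), subgradient = b - a^T x = -3.0
  y^{k+1} = 2.1 + 0.1*-3.0 = 1.8
Step 3: y^k = 1.8, reduced costs: (1.2, -7.8)
  x^k = (0.0, 4.0), subgradient = b - a^T x = -3.0
  y^{k+1} = 1.8 + 0.1*-3.0 = 1.5
Step 4: y^k = 1.5, reduced costs: (1.5, -6.0)
  x^k = (0.0, 4.0), subgradient = b - a^T x = -3.0
  y^{k+1} = 1.5 + 0.1*-3.0 = 1.2
Dual objective at y_4 = 1.2: reduced costs (1.8, -4.2), box minimizer x = (0.0, 4.0)
g(y_4) = b*y + (c1 - a1*y)*x1 + (c2 - a2*y)*x2 = 21*1.2 + 1.8*0.0 + (-4.2)*4.0 = 25.2 + 0.0 - 16.8 = 8.4


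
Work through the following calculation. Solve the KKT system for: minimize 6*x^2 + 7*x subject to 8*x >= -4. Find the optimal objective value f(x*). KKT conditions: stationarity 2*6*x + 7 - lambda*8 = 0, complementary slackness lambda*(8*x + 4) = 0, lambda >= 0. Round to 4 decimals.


Step 1: Try lambda = 0 (constraint inactive).
x_unc = -7/(2*6) = -0.5833
Check: 8*-0.5833 = -4.6664 < -4 -- violated!
Step 2: Constraint must be active: 8*x = -4
x* = -4/8 = -0.5
lambda = (2*6*(-0.5) + 7)/8 = 0.125
Step 3: Compute optimal value.
f(x*) = 6*(-0.5)^2 + 7*(-0.5) = -2.0


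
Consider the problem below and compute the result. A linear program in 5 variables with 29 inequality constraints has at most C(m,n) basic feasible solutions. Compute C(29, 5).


Each vertex corresponds to some choice of n active constraints out of m, so the number of vertices is at most C(m, n) = m! / (n!(m-n)!).
m = 29, n = 5
Numerator: 29 * 28 * 27 * 26 * 25
Denominator: 5! = 120
C(29, 5) = 118755


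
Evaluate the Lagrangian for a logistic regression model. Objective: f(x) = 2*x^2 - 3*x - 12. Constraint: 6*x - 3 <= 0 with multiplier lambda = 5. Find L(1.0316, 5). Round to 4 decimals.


Step 1: Evaluate f(x).
f(1.0316) = 2*1.0316^2 - 3*1.0316 - 12 = -12.9664
Step 2: Evaluate g(x).
g(1.0316) = 6*1.0316 - 3 = 3.1896
Step 3: Compute Lagrangian.
L = -12.9664 + 5*3.1896 = 2.9816


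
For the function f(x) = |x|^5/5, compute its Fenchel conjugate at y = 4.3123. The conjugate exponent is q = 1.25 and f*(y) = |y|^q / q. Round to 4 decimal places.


The conjugate exponent q satisfies 1/p + 1/q = 1.
p = 5, so q = 5/(5 - 1) = 1.25
|y|^q = 4.3123^1.25 = 6.2142
f*(4.3123) = 6.2142 / 1.25 = 4.9714


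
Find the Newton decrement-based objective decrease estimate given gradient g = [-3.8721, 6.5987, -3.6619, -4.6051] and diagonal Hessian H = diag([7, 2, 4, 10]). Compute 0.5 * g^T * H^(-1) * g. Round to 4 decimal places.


Step 1: H is diagonal, so H^(-1) * g = [-0.5532, 3.2994, -0.9155, -0.4605].
Step 2: g^T H^(-1) g = sum_i g_i^2 / H_ii
  = (-3.8721)^2/7 + (6.5987)^2/2 + (-3.6619)^2/4 + (-4.6051)^2/10
  = 2.1419 + 21.7714 + 3.3524 + 2.1207 = 29.3864
Step 3: Objective decrease = 0.5 * g^T H^(-1) g = 14.6932


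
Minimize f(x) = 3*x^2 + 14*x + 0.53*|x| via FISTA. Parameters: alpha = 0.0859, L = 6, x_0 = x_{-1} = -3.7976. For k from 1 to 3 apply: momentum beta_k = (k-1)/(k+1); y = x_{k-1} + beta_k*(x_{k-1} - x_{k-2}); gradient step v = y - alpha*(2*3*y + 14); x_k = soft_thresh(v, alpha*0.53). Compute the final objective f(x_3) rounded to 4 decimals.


FISTA on f(x) = 3*x^2 + 14*x + 0.53*|x|
L = 6, alpha = 0.0859
Iteration 1: beta = 0.0, y = -3.7976 + 0.0*(-3.7976 + 3.7976) = -3.7976
  grad(y) = -8.7856, v = y - alpha*grad = -3.0429
  prox(v) = soft_thresh(-3.0429, 0.0455) = -2.9974
Iteration 2: beta = 0.3333, y = -2.9974 + 0.3333*(-2.9974 + 3.7976) = -2.7307
  grad(y) = -2.3839, v = y - alpha*grad = -2.5259
  prox(v) = soft_thresh(-2.5259, 0.0455) = -2.4803
Iteration 3: beta = 0.5, y = -2.4803 + 0.5*(-2.4803 + 2.9974) = -2.2218
  grad(y) = 0.669, v = y - alpha*grad = -2.2793
  prox(v) = soft_thresh(-2.2793, 0.0455) = -2.2338
f(x_3) = 3*(-2.2338)^2 + 14*(-2.2338) + 0.53*|-2.2338| = -15.1197


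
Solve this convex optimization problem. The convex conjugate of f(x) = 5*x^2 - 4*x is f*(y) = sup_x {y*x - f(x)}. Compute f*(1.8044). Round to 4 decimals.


f*(y) = sup_x {y*x - a*x^2 - b*x} = sup_x {(y-b)*x - a*x^2}
FOC: (y - b) - 2a*x = 0 => x* = (y - b)/(2a)
x* = (1.8044 + 4)/(2*5) = 0.5804
f*(1.8044) = (y-b)^2/(4a) = (1.8044 + 4)^2/(4*5)
= 33.6911/20 = 1.6846


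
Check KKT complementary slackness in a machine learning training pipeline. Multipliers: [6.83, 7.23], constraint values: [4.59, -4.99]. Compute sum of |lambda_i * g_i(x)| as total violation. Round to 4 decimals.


KKT complementary slackness check:
lambda_1 * g_1 = 6.83 * 4.59 = 31.3497
lambda_2 * g_2 = 7.23 * -4.99 = -36.0777
Total violation = 31.3497 + 36.0777 = 67.4274


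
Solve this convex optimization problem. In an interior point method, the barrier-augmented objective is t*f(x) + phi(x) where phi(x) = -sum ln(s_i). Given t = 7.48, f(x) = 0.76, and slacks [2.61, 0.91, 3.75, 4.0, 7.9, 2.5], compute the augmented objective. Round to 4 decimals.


Step 1: Compute log-barrier.
ln values: [0.9594, -0.0943, 1.3218, 1.3863, 2.0669, 0.9163]
phi = -(0.9594 - 0.0943 + 1.3218 + 1.3863 + 2.0669 + 0.9163) = -6.5562
Step 2: Compute augmented objective.
t*f(x) = 7.48*0.76 = 5.6848
Total = 5.6848 - 6.5562 = -0.8714


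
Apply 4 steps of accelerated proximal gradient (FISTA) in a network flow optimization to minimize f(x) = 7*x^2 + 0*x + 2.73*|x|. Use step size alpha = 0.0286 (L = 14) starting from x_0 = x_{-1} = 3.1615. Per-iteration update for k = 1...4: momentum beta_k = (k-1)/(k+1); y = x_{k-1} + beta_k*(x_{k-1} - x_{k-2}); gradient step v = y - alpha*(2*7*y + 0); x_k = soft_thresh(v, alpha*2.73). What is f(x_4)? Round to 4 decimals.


FISTA on f(x) = 7*x^2 + 0*x + 2.73*|x|
L = 14, alpha = 0.0286
Iteration 1: beta = 0.0, y = 3.1615 + 0.0*(3.1615 - 3.1615) = 3.1615
  grad(y) = 44.261, v = y - alpha*grad = 1.8956
  prox(v) = soft_thresh(1.8956, 0.0781) = 1.8176
Iteration 2: beta = 0.3333, y = 1.8176 + 0.3333*(1.8176 - 3.1615) = 1.3696
  grad(y) = 19.1741, v = y - alpha*grad = 0.8212
  prox(v) = soft_thresh(0.8212, 0.0781) = 0.7431
Iteration 3: beta = 0.5, y = 0.7431 + 0.5*(0.7431 - 1.8176) = 0.2059
  grad(y) = 2.8826, v = y - alpha*grad = 0.1235
  prox(v) = soft_thresh(0.1235, 0.0781) = 0.0454
Iteration 4: beta = 0.6, y = 0.0454 + 0.6*(0.0454 - 0.7431) = -0.3733
  grad(y) = -5.2257, v = y - alpha*grad = -0.2238
  prox(v) = soft_thresh(-0.2238, 0.0781) = -0.1457
f(x_4) = 7*(-0.1457)^2 + 0*(-0.1457) + 2.73*|-0.1457| = 0.5465


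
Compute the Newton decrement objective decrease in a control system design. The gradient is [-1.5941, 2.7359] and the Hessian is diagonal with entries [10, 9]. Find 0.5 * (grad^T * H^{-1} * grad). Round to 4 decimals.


Step 1: H is diagonal, so H^(-1) * g = [-0.1594, 0.304].
Step 2: g^T H^(-1) g = sum_i g_i^2 / H_ii
  = (-1.5941)^2/10 + (2.7359)^2/9
  = 0.2541 + 0.8317 = 1.0858
Step 3: Objective decrease = 0.5 * g^T H^(-1) g = 0.5429


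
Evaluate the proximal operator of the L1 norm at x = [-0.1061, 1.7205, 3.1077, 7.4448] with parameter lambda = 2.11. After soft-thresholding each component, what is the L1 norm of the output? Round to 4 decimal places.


Soft-thresholding with lambda = 2.11:
prox(-0.1061) = sign(-0.1061)*max(|-0.1061| - 2.11, 0) = 0.0
prox(1.7205) = sign(1.7205)*max(|1.7205| - 2.11, 0) = 0.0
prox(3.1077) = sign(3.1077)*max(|3.1077| - 2.11, 0) = 0.9977
prox(7.4448) = sign(7.4448)*max(|7.4448| - 2.11, 0) = 5.3348
prox(x) = [0.0, 0.0, 0.9977, 5.3348]
||prox(x)||_1 = 0.0 + 0.0 + 0.9977 + 5.3348 = 6.3325


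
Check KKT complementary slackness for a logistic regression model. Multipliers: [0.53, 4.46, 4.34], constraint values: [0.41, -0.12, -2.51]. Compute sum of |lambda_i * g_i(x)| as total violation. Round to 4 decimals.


KKT complementary slackness check:
lambda_1 * g_1 = 0.53 * 0.41 = 0.2173
lambda_2 * g_2 = 4.46 * -0.12 = -0.5352
lambda_3 * g_3 = 4.34 * -2.51 = -10.8934
Total violation = 0.2173 + 0.5352 + 10.8934 = 11.6459


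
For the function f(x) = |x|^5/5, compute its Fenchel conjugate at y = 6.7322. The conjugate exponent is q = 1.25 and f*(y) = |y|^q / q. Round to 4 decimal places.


The conjugate exponent q satisfies 1/p + 1/q = 1.
p = 5, so q = 5/(5 - 1) = 1.25
|y|^q = 6.7322^1.25 = 10.8442
f*(6.7322) = 10.8442 / 1.25 = 8.6753


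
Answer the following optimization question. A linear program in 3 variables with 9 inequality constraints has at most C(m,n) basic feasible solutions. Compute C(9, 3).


Each vertex corresponds to some choice of n active constraints out of m, so the number of vertices is at most C(m, n) = m! / (n!(m-n)!).
m = 9, n = 3
Numerator: 9 * 8 * 7
Denominator: 3! = 6
C(9, 3) = 84


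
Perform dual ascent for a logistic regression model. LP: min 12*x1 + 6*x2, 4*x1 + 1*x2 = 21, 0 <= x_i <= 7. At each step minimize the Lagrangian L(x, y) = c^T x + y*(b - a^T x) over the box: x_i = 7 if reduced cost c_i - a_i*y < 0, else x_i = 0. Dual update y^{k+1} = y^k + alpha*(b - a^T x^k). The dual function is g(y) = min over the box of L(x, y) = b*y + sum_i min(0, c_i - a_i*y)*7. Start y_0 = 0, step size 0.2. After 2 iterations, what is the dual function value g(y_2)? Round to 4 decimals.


Dual ascent for LP: min 12*x1 + 6*x2, 4*x1 + 1*x2 = 21, 0 <= x_i <= 7
Step 1: y^k = 0.0, reduced costs: (12.0, 6.0)
  x^k = (0.0, 0.0), subgradient = b - a^T x = 21.0
  y^{k+1} = 0.0 + 0.2*21.0 = 4.2
Step 2: y^k = 4.2, reduced costs: (-4.8, 1.8)
  x^k = (7.0, 0.0), subgradient = b - a^T x = -7.0
  y^{k+1} = 4.2 + 0.2*-7.0 = 2.8
Dual objective at y_2 = 2.8: reduced costs (0.8, 3.2), box minimizer x = (0.0, 0.0)
g(y_2) = b*y + (c1 - a1*y)*x1 + (c2 - a2*y)*x2 = 21*2.8 + 0.8*0.0 + 3.2*0.0 = 58.8 + 0.0 + 0.0 = 58.8


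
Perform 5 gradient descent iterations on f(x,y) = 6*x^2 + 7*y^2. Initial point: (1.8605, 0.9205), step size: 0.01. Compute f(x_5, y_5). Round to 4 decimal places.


Gradient descent on f(x,y) = 6*x^2 + 7*y^2.
Starting point: (1.8605, 0.9205), alpha = 0.01
Step 1: grad_x = 2*6*1.8605 = 22.326, grad_y = 2*7*0.9205 = 12.887
  x_1 = 1.8605 - 0.01*22.326 = 1.6372
  y_1 = 0.9205 - 0.01*12.887 = 0.7916
Step 2: grad_x = 2*6*1.6372 = 19.6469, grad_y = 2*7*0.7916 = 11.0828
  x_2 = 1.6372 - 0.01*19.6469 = 1.4408
  y_2 = 0.7916 - 0.01*11.0828 = 0.6808
Step 3: grad_x = 2*6*1.4408 = 17.2893, grad_y = 2*7*0.6808 = 9.5312
  x_3 = 1.4408 - 0.01*17.2893 = 1.2679
  y_3 = 0.6808 - 0.01*9.5312 = 0.5855
Step 4: grad_x = 2*6*1.2679 = 15.2145, grad_y = 2*7*0.5855 = 8.1969
  x_4 = 1.2679 - 0.01*15.2145 = 1.1157
  y_4 = 0.5855 - 0.01*8.1969 = 0.5035
Step 5: grad_x = 2*6*1.1157 = 13.3888, grad_y = 2*7*0.5035 = 7.0493
  x_5 = 1.1157 - 0.01*13.3888 = 0.9818
  y_5 = 0.5035 - 0.01*7.0493 = 0.433
f(0.9818, 0.433) = 6*0.9818^2 + 7*0.433^2 = 7.0967


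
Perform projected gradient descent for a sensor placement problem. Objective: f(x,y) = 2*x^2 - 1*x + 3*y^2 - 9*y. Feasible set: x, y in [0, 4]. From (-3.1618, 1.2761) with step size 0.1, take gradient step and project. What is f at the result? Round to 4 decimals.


Step 1: Compute gradient at (-3.1618, 1.2761).
grad_x = 2*2*-3.1618 - 1 = -13.6472
grad_y = 2*3*1.2761 - 9 = -1.3434
Step 2: Gradient step.
x_raw = -3.1618 - 0.1*-13.6472 = -1.7971
y_raw = 1.2761 - 0.1*-1.3434 = 1.4104
Step 3: Project onto [0, 4].
x_proj = clip(-1.7971) = 0.0
y_proj = clip(1.4104) = 1.4104
Step 4: Evaluate f.
f(0.0, 1.4104) = -6.7259


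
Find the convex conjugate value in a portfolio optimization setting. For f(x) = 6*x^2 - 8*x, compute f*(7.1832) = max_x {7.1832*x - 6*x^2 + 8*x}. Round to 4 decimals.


f*(y) = sup_x {y*x - a*x^2 - b*x} = sup_x {(y-b)*x - a*x^2}
FOC: (y - b) - 2a*x = 0 => x* = (y - b)/(2a)
x* = (7.1832 + 8)/(2*6) = 1.2653
f*(7.1832) = (y-b)^2/(4a) = (7.1832 + 8)^2/(4*6)
= 230.5296/24 = 9.6054


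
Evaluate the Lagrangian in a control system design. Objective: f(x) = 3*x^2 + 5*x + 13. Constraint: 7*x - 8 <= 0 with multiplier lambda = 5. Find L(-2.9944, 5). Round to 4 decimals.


Step 1: Evaluate f(x).
f(-2.9944) = 3*(-2.9944)^2 + 5*(-2.9944) + 13 = 24.9273
Step 2: Evaluate g(x).
g(-2.9944) = 7*-2.9944 - 8 = -28.9608
Step 3: Compute Lagrangian.
L = 24.9273 + 5*-28.9608 = -119.8767


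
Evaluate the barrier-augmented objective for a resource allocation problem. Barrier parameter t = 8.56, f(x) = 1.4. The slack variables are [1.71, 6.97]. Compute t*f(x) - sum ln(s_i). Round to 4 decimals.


Step 1: Compute log-barrier.
ln values: [0.5365, 1.9416]
phi = -(0.5365 + 1.9416) = -2.4781
Step 2: Compute augmented objective.
t*f(x) = 8.56*1.4 = 11.984
Total = 11.984 - 2.4781 = 9.5059


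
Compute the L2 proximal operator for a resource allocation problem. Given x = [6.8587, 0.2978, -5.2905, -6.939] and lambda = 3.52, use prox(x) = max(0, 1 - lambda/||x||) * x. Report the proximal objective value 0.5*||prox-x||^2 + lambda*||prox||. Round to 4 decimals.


Step 1: Compute ||x||.
||x|| = 11.1027
Step 2: Compute scaling factor.
scale = max(0, 1 - 3.52/11.1027) = 0.683
Step 3: prox(x) = [4.6842, 0.2034, -3.6132, -4.7391]
||prox(x)|| = 7.5827
Step 4: Proximal objective.
0.5*||prox-x||^2 = 6.1952
lambda*||prox|| = 26.6911
Total = 32.8862


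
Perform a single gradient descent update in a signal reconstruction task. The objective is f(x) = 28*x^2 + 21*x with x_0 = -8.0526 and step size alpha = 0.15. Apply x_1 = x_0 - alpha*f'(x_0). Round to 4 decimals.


We compute the gradient at x_0 and apply the update.
f'(x) = 56*x + 21
f'(-8.0526) = 56*-8.0526 + 21 = -429.9456
x_1 = -8.0526 - 0.15*-429.9456 = 56.4392


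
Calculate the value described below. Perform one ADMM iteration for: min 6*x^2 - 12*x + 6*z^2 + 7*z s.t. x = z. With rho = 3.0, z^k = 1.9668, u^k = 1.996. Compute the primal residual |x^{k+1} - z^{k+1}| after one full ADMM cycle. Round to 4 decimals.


ADMM iteration with rho = 3.0, z^k = 1.9668, u^k = 1.996
Step 1: x-update.
Minimize 6*x^2 - 12*x + (3.0/2)*(x - 1.9668 + 1.996)^2
FOC: (2*6 + 3.0)*x = 12 + 3.0*(1.9668 - 1.996)
x^{k+1} = 0.7942
Step 2: z-update.
Minimize 6*z^2 + 7*z + (3.0/2)*(0.7942 - z + 1.996)^2
FOC: (2*6 + 3.0)*z = -7 + 3.0*(0.7942 + 1.996)
z^{k+1} = 0.0914
Step 3: u-update.
u^{k+1} = 1.996 + 0.7942 - 0.0914 = 2.6988
Step 4: Primal residual = |0.7942 - 0.0914| = 0.7028


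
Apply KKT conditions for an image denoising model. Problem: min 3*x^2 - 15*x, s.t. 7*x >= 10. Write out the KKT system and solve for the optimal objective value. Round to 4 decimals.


Step 1: Try lambda = 0 (constraint inactive).
Stationarity: 2*3*x - 15 = 0
x* = 15/(2*3) = 2.5
Check constraint: 7*2.5 = 17.5 >= 10 -- satisfied.
Step 2: Compute optimal value.
f(x*) = 3*2.5^2 - 15*2.5 = -18.75


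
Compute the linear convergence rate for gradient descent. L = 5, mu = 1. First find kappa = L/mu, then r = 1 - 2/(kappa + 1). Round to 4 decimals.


Step 1: Compute the condition number.
kappa = L/mu = 5/1 = 5.0
Step 2: Compute the convergence rate.
r = 1 - 2/(kappa + 1) = 1 - 2*mu/(L + mu) = (L - mu)/(L + mu) = 4/6 = 0.6667


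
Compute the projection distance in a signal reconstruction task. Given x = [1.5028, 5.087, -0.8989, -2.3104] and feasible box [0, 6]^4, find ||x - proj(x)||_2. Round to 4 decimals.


Project each component onto [0, 6].
clip(1.5028) = 1.5028, clip(5.087) = 5.087, clip(-0.8989) = 0.0, clip(-2.3104) = 0.0
Projection = [1.5028, 5.087, 0.0, 0.0]
Squared diffs: [0.0, 0.0, 0.808, 5.3379]
Distance = sqrt(6.1459) = 2.4791


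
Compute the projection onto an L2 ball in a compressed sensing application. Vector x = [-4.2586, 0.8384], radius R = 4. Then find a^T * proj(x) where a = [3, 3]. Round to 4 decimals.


Step 1: Compute ||x|| (intermediates to 6 decimals).
||x|| = sqrt((-4.2586)^2 + 0.8384^2) = 4.340344
Step 2: Project.
Since ||x|| > R, scale = R/||x|| = 4/4.340344 = 0.921586, proj(x) = scale * x
proj(x) = [-3.924666, 0.772658]
Step 3: Dot product.
a^T * proj(x) = 3*(-3.924666) + 3*0.772658 = -9.456


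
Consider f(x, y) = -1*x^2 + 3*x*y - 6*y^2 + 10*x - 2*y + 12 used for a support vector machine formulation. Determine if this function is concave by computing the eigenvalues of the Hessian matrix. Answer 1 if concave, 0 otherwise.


The Hessian of f(x,y) = -1*x^2 + 3*x*y - 6*y^2 + 10*x - 2*y + 12 is:
H = [[-2, 3], [3, -12]]
Trace = -2 - 12 = -14
Determinant = -2*-12 - (3)^2 = 15
Discriminant = (-14)^2 - 4*15 = 136.0
Eigenvalues: lambda_1 = -12.831, lambda_2 = -1.169
The function is concave.

1


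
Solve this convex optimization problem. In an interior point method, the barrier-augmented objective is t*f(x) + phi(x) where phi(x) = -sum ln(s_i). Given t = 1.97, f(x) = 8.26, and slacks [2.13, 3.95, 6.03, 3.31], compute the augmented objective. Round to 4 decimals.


Step 1: Compute log-barrier.
ln values: [0.7561, 1.3737, 1.7967, 1.1969]
phi = -(0.7561 + 1.3737 + 1.7967 + 1.1969) = -5.1235
Step 2: Compute augmented objective.
t*f(x) = 1.97*8.26 = 16.2722
Total = 16.2722 - 5.1235 = 11.1487


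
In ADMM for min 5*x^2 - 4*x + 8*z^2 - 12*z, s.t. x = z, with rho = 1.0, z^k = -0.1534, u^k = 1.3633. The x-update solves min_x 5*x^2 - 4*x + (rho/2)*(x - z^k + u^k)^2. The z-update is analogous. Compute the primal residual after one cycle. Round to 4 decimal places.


ADMM iteration with rho = 1.0, z^k = -0.1534, u^k = 1.3633
Step 1: x-update.
Minimize 5*x^2 - 4*x + (1.0/2)*(x + 0.1534 + 1.3633)^2
FOC: (2*5 + 1.0)*x = 4 + 1.0*(-0.1534 - 1.3633)
x^{k+1} = 0.2258
Step 2: z-update.
Minimize 8*z^2 - 12*z + (1.0/2)*(0.2258 - z + 1.3633)^2
FOC: (2*8 + 1.0)*z = 12 + 1.0*(0.2258 + 1.3633)
z^{k+1} = 0.7994
Step 3: u-update.
u^{k+1} = 1.3633 + 0.2258 - 0.7994 = 0.7897
Step 4: Primal residual = |0.2258 - 0.7994| = 0.5736


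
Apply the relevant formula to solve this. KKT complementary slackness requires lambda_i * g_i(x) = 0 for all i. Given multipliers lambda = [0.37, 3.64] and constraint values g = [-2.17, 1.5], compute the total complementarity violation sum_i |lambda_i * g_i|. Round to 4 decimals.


KKT complementary slackness check:
lambda_1 * g_1 = 0.37 * -2.17 = -0.8029
lambda_2 * g_2 = 3.64 * 1.5 = 5.46
Total violation = 0.8029 + 5.46 = 6.2629


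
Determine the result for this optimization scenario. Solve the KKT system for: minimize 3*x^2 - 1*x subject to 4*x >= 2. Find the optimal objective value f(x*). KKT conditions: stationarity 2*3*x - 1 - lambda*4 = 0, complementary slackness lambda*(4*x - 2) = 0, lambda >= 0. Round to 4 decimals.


Step 1: Try lambda = 0 (constraint inactive).
x_unc = 1/(2*3) = 0.1667
Check: 4*0.1667 = 0.6668 < 2 -- violated!
Step 2: Constraint must be active: 4*x = 2
x* = 2/4 = 0.5
lambda = (2*3*0.5 - 1)/4 = 0.5
Step 3: Compute optimal value.
f(x*) = 3*0.5^2 - 1*0.5 = 0.25


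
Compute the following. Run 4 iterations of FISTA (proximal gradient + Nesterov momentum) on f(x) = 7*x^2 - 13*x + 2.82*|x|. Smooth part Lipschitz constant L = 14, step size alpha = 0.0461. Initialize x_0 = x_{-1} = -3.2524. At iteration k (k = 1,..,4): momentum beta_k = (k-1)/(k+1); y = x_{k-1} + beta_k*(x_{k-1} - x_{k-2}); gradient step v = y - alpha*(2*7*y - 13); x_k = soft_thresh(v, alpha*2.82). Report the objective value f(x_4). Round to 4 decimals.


FISTA on f(x) = 7*x^2 - 13*x + 2.82*|x|
L = 14, alpha = 0.0461
Iteration 1: beta = 0.0, y = -3.2524 + 0.0*(-3.2524 + 3.2524) = -3.2524
  grad(y) = -58.5336, v = y - alpha*grad = -0.554
  prox(v) = soft_thresh(-0.554, 0.13) = -0.424
Iteration 2: beta = 0.3333, y = -0.424 + 0.3333*(-0.424 + 3.2524) = 0.5188
  grad(y) = -5.7368, v = y - alpha*grad = 0.7833
  prox(v) = soft_thresh(0.7833, 0.13) = 0.6533
Iteration 3: beta = 0.5, y = 0.6533 + 0.5*(0.6533 + 0.424) = 1.1919
  grad(y) = 3.6866, v = y - alpha*grad = 1.0219
  prox(v) = soft_thresh(1.0219, 0.13) = 0.8919
Iteration 4: beta = 0.6, y = 0.8919 + 0.6*(0.8919 - 0.6533) = 1.0352
  grad(y) = 1.4921, v = y - alpha*grad = 0.9664
  prox(v) = soft_thresh(0.9664, 0.13) = 0.8364
f(x_4) = 7*0.8364^2 - 13*0.8364 + 2.82*|0.8364| = -3.6177


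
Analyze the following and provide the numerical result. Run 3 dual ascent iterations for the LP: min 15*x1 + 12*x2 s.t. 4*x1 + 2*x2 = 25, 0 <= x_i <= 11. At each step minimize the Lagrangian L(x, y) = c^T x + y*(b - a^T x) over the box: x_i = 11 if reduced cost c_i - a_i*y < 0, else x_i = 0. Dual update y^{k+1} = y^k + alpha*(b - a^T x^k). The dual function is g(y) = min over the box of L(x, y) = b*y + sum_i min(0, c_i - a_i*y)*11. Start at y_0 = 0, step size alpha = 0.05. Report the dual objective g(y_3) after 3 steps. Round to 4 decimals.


Dual ascent for LP: min 15*x1 + 12*x2, 4*x1 + 2*x2 = 25, 0 <= x_i <= 11
Step 1: y^k = 0.0, reduced costs: (15.0, 12.0)
  x^k = (0.0, 0.0), subgradient = b - a^T x = 25.0
  y^{k+1} = 0.0 + 0.05*25.0 = 1.25
Step 2: y^k = 1.25, reduced costs: (10.0, 9.5)
  x^k = (0.0, 0.0), subgradient = b - a^T x = 25.0
  y^{k+1} = 1.25 + 0.05*25.0 = 2.5
Step 3: y^k = 2.5, reduced costs: (5.0, 7.0)
  x^k = (0.0, 0.0), subgradient = b - a^T x = 25.0
  y^{k+1} = 2.5 + 0.05*25.0 = 3.75
Dual objective at y_3 = 3.75: reduced costs (0.0, 4.5), box minimizer x = (0.0, 0.0)
g(y_3) = b*y + (c1 - a1*y)*x1 + (c2 - a2*y)*x2 = 25*3.75 + 0.0*0.0 + 4.5*0.0 = 93.75 + 0.0 + 0.0 = 93.75


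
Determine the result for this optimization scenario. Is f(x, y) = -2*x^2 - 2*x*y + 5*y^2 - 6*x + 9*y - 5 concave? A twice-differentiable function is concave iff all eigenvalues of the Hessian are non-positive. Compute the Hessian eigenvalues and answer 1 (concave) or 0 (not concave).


The Hessian of f(x,y) = -2*x^2 - 2*x*y + 5*y^2 - 6*x + 9*y - 5 is:
H = [[-4, -2], [-2, 10]]
Trace = -4 + 10 = 6
Determinant = -4*10 - (-2)^2 = -44
Discriminant = (6)^2 - 4*-44 = 212.0
Eigenvalues: lambda_1 = -4.2801, lambda_2 = 10.2801
The function is not concave.

0


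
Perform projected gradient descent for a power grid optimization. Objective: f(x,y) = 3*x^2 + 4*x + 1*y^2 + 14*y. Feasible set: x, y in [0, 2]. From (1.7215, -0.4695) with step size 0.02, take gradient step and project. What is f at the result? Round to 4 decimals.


Step 1: Compute gradient at (1.7215, -0.4695).
grad_x = 2*3*1.7215 + 4 = 14.329
grad_y = 2*1*-0.4695 + 14 = 13.061
Step 2: Gradient step.
x_raw = 1.7215 - 0.02*14.329 = 1.4349
y_raw = -0.4695 - 0.02*13.061 = -0.7307
Step 3: Project onto [0, 2].
x_proj = clip(1.4349) = 1.4349
y_proj = clip(-0.7307) = 0.0
Step 4: Evaluate f.
f(1.4349, 0.0) = 11.9167


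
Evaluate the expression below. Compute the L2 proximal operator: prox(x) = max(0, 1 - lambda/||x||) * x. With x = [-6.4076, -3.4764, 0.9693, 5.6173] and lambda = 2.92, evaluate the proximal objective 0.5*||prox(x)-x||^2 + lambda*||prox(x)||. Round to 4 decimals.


Step 1: Compute ||x||.
||x|| = 9.254
Step 2: Compute scaling factor.
scale = max(0, 1 - 2.92/9.254) = 0.6845
Step 3: prox(x) = [-4.3857, -2.3795, 0.6634, 3.8448]
||prox(x)|| = 6.334
Step 4: Proximal objective.
0.5*||prox-x||^2 = 4.2632
lambda*||prox|| = 18.4953
Total = 22.7584


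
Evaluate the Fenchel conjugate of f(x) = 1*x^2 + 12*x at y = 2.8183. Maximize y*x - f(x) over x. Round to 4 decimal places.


f*(y) = sup_x {y*x - a*x^2 - b*x} = sup_x {(y-b)*x - a*x^2}
FOC: (y - b) - 2a*x = 0 => x* = (y - b)/(2a)
x* = (2.8183 - 12)/(2*1) = -4.5909
f*(2.8183) = (y-b)^2/(4a) = (2.8183 - 12)^2/(4*1)
= 84.3036/4 = 21.0759


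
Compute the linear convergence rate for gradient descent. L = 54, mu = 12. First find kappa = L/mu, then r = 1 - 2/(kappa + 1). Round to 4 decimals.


Step 1: Compute the condition number.
kappa = L/mu = 54/12 = 4.5
Step 2: Compute the convergence rate.
r = 1 - 2/(kappa + 1) = 1 - 2*mu/(L + mu) = (L - mu)/(L + mu) = 42/66 = 0.6364


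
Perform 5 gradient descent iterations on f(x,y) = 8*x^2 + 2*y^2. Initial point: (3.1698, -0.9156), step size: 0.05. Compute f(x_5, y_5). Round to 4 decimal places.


Gradient descent on f(x,y) = 8*x^2 + 2*y^2.
Starting point: (3.1698, -0.9156), alpha = 0.05
Step 1: grad_x = 2*8*3.1698 = 50.7168, grad_y = 2*2*-0.9156 = -3.6624
  x_1 = 3.1698 - 0.05*50.7168 = 0.634
  y_1 = -0.9156 - 0.05*-3.6624 = -0.7325
Step 2: grad_x = 2*8*0.634 = 10.1434, grad_y = 2*2*-0.7325 = -2.9299
  x_2 = 0.634 - 0.05*10.1434 = 0.1268
  y_2 = -0.7325 - 0.05*-2.9299 = -0.586
Step 3: grad_x = 2*8*0.1268 = 2.0287, grad_y = 2*2*-0.586 = -2.3439
  x_3 = 0.1268 - 0.05*2.0287 = 0.0254
  y_3 = -0.586 - 0.05*-2.3439 = -0.4688
Step 4: grad_x = 2*8*0.0254 = 0.4057, grad_y = 2*2*-0.4688 = -1.8751
  x_4 = 0.0254 - 0.05*0.4057 = 0.0051
  y_4 = -0.4688 - 0.05*-1.8751 = -0.375
Step 5: grad_x = 2*8*0.0051 = 0.0811, grad_y = 2*2*-0.375 = -1.5001
  x_5 = 0.0051 - 0.05*0.0811 = 0.001
  y_5 = -0.375 - 0.05*-1.5001 = -0.3
f(0.001, -0.3) = 8*0.001^2 + 2*(-0.3)^2 = 0.18


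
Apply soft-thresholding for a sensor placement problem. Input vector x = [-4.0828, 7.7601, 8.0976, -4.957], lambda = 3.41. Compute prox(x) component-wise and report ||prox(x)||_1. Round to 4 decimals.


Soft-thresholding with lambda = 3.41:
prox(-4.0828) = sign(-4.0828)*max(|-4.0828| - 3.41, 0) = -0.6728
prox(7.7601) = sign(7.7601)*max(|7.7601| - 3.41, 0) = 4.3501
prox(8.0976) = sign(8.0976)*max(|8.0976| - 3.41, 0) = 4.6876
prox(-4.957) = sign(-4.957)*max(|-4.957| - 3.41, 0) = -1.547
prox(x) = [-0.6728, 4.3501, 4.6876, -1.547]
||prox(x)||_1 = 0.6728 + 4.3501 + 4.6876 + 1.547 = 11.2575


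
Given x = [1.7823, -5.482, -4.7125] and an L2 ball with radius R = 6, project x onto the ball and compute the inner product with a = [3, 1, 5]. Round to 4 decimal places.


Step 1: Compute ||x|| (intermediates to 6 decimals).
||x|| = sqrt(1.7823^2 + (-5.482)^2 + (-4.7125)^2) = 7.445574
Step 2: Project.
Since ||x|| > R, scale = R/||x|| = 6/7.445574 = 0.805848, proj(x) = scale * x
proj(x) = [1.436263, -4.417659, -3.797559]
Step 3: Dot product.
a^T * proj(x) = 3*1.436263 + 1*(-4.417659) + 5*(-3.797559) = -19.0967


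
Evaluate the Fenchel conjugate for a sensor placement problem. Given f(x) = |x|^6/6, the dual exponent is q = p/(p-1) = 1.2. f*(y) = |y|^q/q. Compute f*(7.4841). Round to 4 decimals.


The conjugate exponent q satisfies 1/p + 1/q = 1.
p = 6, so q = 6/(6 - 1) = 1.2
|y|^q = 7.4841^1.2 = 11.1935
f*(7.4841) = 11.1935 / 1.2 = 9.328


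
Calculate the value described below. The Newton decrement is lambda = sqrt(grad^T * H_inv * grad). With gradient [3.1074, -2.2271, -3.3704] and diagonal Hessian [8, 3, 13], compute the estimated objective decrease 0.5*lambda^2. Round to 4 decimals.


Step 1: H is diagonal, so H^(-1) * g = [0.3884, -0.7424, -0.2593].
Step 2: g^T H^(-1) g = sum_i g_i^2 / H_ii
  = (3.1074)^2/8 + (-2.2271)^2/3 + (-3.3704)^2/13
  = 1.207 + 1.6533 + 0.8738 = 3.7341
Step 3: Objective decrease = 0.5 * g^T H^(-1) g = 1.8671


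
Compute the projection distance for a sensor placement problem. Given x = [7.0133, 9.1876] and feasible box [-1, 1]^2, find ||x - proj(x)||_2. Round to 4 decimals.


Project each component onto [-1, 1].
clip(7.0133) = 1.0, clip(9.1876) = 1.0
Projection = [1.0, 1.0]
Squared diffs: [36.1598, 67.0368]
Distance = sqrt(103.1966) = 10.1586


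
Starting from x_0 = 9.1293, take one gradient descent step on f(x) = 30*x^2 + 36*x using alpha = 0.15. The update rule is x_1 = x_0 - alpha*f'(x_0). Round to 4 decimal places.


We compute the gradient at x_0 and apply the update.
f'(x) = 60*x + 36
f'(9.1293) = 60*9.1293 + 36 = 583.758
x_1 = 9.1293 - 0.15*583.758 = -78.4344


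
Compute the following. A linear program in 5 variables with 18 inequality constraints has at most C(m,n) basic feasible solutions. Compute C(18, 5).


Each vertex corresponds to some choice of n active constraints out of m, so the number of vertices is at most C(m, n) = m! / (n!(m-n)!).
m = 18, n = 5
Numerator: 18 * 17 * 16 * 15 * 14
Denominator: 5! = 120
C(18, 5) = 8568


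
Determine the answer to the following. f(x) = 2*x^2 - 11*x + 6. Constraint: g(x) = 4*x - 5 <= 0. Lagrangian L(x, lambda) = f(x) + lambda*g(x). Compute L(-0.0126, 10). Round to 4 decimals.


Step 1: Evaluate f(x).
f(-0.0126) = 2*(-0.0126)^2 - 11*(-0.0126) + 6 = 6.1389
Step 2: Evaluate g(x).
g(-0.0126) = 4*-0.0126 - 5 = -5.0504
Step 3: Compute Lagrangian.
L = 6.1389 + 10*-5.0504 = -44.3651


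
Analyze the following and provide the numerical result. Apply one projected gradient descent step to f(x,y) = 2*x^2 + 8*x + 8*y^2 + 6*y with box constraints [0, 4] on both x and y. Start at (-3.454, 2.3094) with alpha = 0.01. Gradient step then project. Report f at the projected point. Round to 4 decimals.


Step 1: Compute gradient at (-3.454, 2.3094).
grad_x = 2*2*-3.454 + 8 = -5.816
grad_y = 2*8*2.3094 + 6 = 42.9504
Step 2: Gradient step.
x_raw = -3.454 - 0.01*-5.816 = -3.3958
y_raw = 2.3094 - 0.01*42.9504 = 1.8799
Step 3: Project onto [0, 4].
x_proj = clip(-3.3958) = 0.0
y_proj = clip(1.8799) = 1.8799
Step 4: Evaluate f.
f(0.0, 1.8799) = 39.5514


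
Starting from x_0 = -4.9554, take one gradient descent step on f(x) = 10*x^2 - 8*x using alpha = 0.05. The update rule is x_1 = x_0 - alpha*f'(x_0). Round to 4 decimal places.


We compute the gradient at x_0 and apply the update.
f'(x) = 20*x - 8
f'(-4.9554) = 20*-4.9554 - 8 = -107.108
x_1 = -4.9554 - 0.05*-107.108 = 0.4


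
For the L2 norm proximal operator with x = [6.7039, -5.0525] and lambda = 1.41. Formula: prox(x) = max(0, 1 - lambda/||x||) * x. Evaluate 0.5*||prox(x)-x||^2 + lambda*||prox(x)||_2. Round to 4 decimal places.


Step 1: Compute ||x||.
||x|| = 8.3946
Step 2: Compute scaling factor.
scale = max(0, 1 - 1.41/8.3946) = 0.832
Step 3: prox(x) = [5.5779, -4.2039]
||prox(x)|| = 6.9846
Step 4: Proximal objective.
0.5*||prox-x||^2 = 0.9941
lambda*||prox|| = 9.8483
Total = 10.8424


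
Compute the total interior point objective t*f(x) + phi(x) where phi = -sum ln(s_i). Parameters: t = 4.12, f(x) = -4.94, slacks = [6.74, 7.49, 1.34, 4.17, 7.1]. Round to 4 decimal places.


Step 1: Compute log-barrier.
ln values: [1.9081, 2.0136, 0.2927, 1.4279, 1.9601]
phi = -(1.9081 + 2.0136 + 0.2927 + 1.4279 + 1.9601) = -7.6023
Step 2: Compute augmented objective.
t*f(x) = 4.12*-4.94 = -20.3528
Total = -20.3528 - 7.6023 = -27.9551


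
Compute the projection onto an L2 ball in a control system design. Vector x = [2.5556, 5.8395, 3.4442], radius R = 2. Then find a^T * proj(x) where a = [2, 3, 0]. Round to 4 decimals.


Step 1: Compute ||x|| (intermediates to 6 decimals).
||x|| = sqrt(2.5556^2 + 5.8395^2 + 3.4442^2) = 7.245231
Step 2: Project.
Since ||x|| > R, scale = R/||x|| = 2/7.245231 = 0.276044, proj(x) = scale * x
proj(x) = [0.705458, 1.611959, 0.950751]
Step 3: Dot product.
a^T * proj(x) = 2*0.705458 + 3*1.611959 + 0*0.950751 = 6.2468


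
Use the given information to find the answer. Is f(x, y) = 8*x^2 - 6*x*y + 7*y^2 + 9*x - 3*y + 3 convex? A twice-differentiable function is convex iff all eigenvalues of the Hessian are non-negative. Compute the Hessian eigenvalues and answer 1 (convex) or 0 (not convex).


The Hessian of f(x,y) = 8*x^2 - 6*x*y + 7*y^2 + 9*x - 3*y + 3 is:
H = [[16, -6], [-6, 14]]
Trace = 16 + 14 = 30
Determinant = 16*14 - (-6)^2 = 188
Discriminant = (30)^2 - 4*188 = 148.0
Eigenvalues: lambda_1 = 8.9172, lambda_2 = 21.0828
The function is convex.

1


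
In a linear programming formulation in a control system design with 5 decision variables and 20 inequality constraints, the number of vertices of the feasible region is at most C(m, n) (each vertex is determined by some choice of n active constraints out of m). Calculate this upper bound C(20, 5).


Each vertex corresponds to some choice of n active constraints out of m, so the number of vertices is at most C(m, n) = m! / (n!(m-n)!).
m = 20, n = 5
Numerator: 20 * 19 * 18 * 17 * 16
Denominator: 5! = 120
C(20, 5) = 15504


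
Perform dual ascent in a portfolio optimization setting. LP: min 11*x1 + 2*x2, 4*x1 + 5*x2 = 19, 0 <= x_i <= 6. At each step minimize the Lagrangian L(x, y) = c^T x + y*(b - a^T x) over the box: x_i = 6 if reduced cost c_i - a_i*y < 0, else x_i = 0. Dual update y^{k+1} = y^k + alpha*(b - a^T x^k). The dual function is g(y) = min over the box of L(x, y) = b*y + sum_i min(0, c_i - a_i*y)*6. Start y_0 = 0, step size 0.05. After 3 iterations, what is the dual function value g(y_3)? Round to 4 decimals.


Dual ascent for LP: min 11*x1 + 2*x2, 4*x1 + 5*x2 = 19, 0 <= x_i <= 6
Step 1: y^k = 0.0, reduced costs: (11.0, 2.0)
  x^k = (0.0, 0.0), subgradient = b - a^T x = 19.0
  y^{k+1} = 0.0 + 0.05*19.0 = 0.95
Step 2: y^k = 0.95, reduced costs: (7.2, -2.75)
  x^k = (0.0, 6.0), subgradient = b - a^T x = -11.0
  y^{k+1} = 0.95 + 0.05*-11.0 = 0.4
Step 3: y^k = 0.4, reduced costs: (9.4, 0.0)
  x^k = (0.0, 0.0), subgradient = b - a^T x = 19.0
  y^{k+1} = 0.4 + 0.05*19.0 = 1.35
Dual objective at y_3 = 1.35: reduced costs (5.6, -4.75), box minimizer x = (0.0, 6.0)
g(y_3) = b*y + (c1 - a1*y)*x1 + (c2 - a2*y)*x2 = 19*1.35 + 5.6*0.0 + (-4.75)*6.0 = 25.65 + 0.0 - 28.5 = -2.85


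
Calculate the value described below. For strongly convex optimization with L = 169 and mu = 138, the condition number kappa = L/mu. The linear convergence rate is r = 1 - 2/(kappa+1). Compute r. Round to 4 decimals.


Step 1: Compute the condition number.
kappa = L/mu = 169/138 = 1.2246
Step 2: Compute the convergence rate.
r = 1 - 2/(kappa + 1) = 1 - 2*mu/(L + mu) = (L - mu)/(L + mu) = 31/307 = 0.101


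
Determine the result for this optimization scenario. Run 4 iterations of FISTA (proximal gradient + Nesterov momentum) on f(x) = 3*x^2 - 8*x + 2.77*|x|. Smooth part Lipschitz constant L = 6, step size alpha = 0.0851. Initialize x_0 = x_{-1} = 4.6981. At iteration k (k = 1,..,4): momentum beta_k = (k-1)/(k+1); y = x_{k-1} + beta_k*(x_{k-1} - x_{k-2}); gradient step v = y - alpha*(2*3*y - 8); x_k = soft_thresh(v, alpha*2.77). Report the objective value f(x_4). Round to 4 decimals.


FISTA on f(x) = 3*x^2 - 8*x + 2.77*|x|
L = 6, alpha = 0.0851
Iteration 1: beta = 0.0, y = 4.6981 + 0.0*(4.6981 - 4.6981) = 4.6981
  grad(y) = 20.1886, v = y - alpha*grad = 2.9801
  prox(v) = soft_thresh(2.9801, 0.2357) = 2.7443
Iteration 2: beta = 0.3333, y = 2.7443 + 0.3333*(2.7443 - 4.6981) = 2.0931
  grad(y) = 4.5584, v = y - alpha*grad = 1.7051
  prox(v) = soft_thresh(1.7051, 0.2357) = 1.4694
Iteration 3: beta = 0.5, y = 1.4694 + 0.5*(1.4694 - 2.7443) = 0.832
  grad(y) = -3.0082, v = y - alpha*grad = 1.088
  prox(v) = soft_thresh(1.088, 0.2357) = 0.8522
Iteration 4: beta = 0.6, y = 0.8522 + 0.6*(0.8522 - 1.4694) = 0.4819
  grad(y) = -5.1084, v = y - alpha*grad = 0.9167
  prox(v) = soft_thresh(0.9167, 0.2357) = 0.6809
f(x_4) = 3*0.6809^2 - 8*0.6809 + 2.77*|0.6809| = -2.1703


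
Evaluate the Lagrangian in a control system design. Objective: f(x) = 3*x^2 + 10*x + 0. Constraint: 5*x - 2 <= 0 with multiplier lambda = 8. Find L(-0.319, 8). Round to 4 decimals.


Step 1: Evaluate f(x).
f(-0.319) = 3*(-0.319)^2 + 10*(-0.319) + 0 = -2.8847
Step 2: Evaluate g(x).
g(-0.319) = 5*-0.319 - 2 = -3.595
Step 3: Compute Lagrangian.
L = -2.8847 + 8*-3.595 = -31.6447


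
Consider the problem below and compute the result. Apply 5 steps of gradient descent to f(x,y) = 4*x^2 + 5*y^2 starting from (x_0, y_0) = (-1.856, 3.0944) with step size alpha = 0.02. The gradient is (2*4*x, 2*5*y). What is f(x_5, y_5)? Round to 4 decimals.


Gradient descent on f(x,y) = 4*x^2 + 5*y^2.
Starting point: (-1.856, 3.0944), alpha = 0.02
Step 1: grad_x = 2*4*-1.856 = -14.848, grad_y = 2*5*3.0944 = 30.944
  x_1 = -1.856 - 0.02*-14.848 = -1.559
  y_1 = 3.0944 - 0.02*30.944 = 2.4755
Step 2: grad_x = 2*4*-1.559 = -12.4723, grad_y = 2*5*2.4755 = 24.7552
  x_2 = -1.559 - 0.02*-12.4723 = -1.3096
  y_2 = 2.4755 - 0.02*24.7552 = 1.9804
Step 3: grad_x = 2*4*-1.3096 = -10.4767, grad_y = 2*5*1.9804 = 19.8042
  x_3 = -1.3096 - 0.02*-10.4767 = -1.1001
  y_3 = 1.9804 - 0.02*19.8042 = 1.5843
Step 4: grad_x = 2*4*-1.1001 = -8.8005, grad_y = 2*5*1.5843 = 15.8433
  x_4 = -1.1001 - 0.02*-8.8005 = -0.924
  y_4 = 1.5843 - 0.02*15.8433 = 1.2675
Step 5: grad_x = 2*4*-0.924 = -7.3924, grad_y = 2*5*1.2675 = 12.6747
  x_5 = -0.924 - 0.02*-7.3924 = -0.7762
  y_5 = 1.2675 - 0.02*12.6747 = 1.014
f(-0.7762, 1.014) = 4*(-0.7762)^2 + 5*1.014^2 = 7.5507


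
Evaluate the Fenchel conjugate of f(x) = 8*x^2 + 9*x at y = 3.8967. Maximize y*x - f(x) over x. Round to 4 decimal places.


f*(y) = sup_x {y*x - a*x^2 - b*x} = sup_x {(y-b)*x - a*x^2}
FOC: (y - b) - 2a*x = 0 => x* = (y - b)/(2a)
x* = (3.8967 - 9)/(2*8) = -0.319
f*(3.8967) = (y-b)^2/(4a) = (3.8967 - 9)^2/(4*8)
= 26.0437/32 = 0.8139


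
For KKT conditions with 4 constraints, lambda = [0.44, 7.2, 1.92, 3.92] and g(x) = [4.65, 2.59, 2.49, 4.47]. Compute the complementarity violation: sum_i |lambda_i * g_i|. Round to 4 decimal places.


KKT complementary slackness check:
lambda_1 * g_1 = 0.44 * 4.65 = 2.046
lambda_2 * g_2 = 7.2 * 2.59 = 18.648
lambda_3 * g_3 = 1.92 * 2.49 = 4.7808
lambda_4 * g_4 = 3.92 * 4.47 = 17.5224
Total violation = 2.046 + 18.648 + 4.7808 + 17.5224 = 42.9972


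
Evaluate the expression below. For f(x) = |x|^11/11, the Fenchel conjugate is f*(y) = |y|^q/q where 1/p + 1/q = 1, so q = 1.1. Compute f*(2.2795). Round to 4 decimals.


The conjugate exponent q satisfies 1/p + 1/q = 1.
p = 11, so q = 11/(11 - 1) = 1.1
|y|^q = 2.2795^1.1 = 2.4753
f*(2.2795) = 2.4753 / 1.1 = 2.2503


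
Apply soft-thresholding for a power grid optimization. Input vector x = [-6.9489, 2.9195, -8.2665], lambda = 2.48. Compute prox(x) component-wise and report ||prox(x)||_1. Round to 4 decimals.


Soft-thresholding with lambda = 2.48:
prox(-6.9489) = sign(-6.9489)*max(|-6.9489| - 2.48, 0) = -4.4689
prox(2.9195) = sign(2.9195)*max(|2.9195| - 2.48, 0) = 0.4395
prox(-8.2665) = sign(-8.2665)*max(|-8.2665| - 2.48, 0) = -5.7865
prox(x) = [-4.4689, 0.4395, -5.7865]
||prox(x)||_1 = 4.4689 + 0.4395 + 5.7865 = 10.6949
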